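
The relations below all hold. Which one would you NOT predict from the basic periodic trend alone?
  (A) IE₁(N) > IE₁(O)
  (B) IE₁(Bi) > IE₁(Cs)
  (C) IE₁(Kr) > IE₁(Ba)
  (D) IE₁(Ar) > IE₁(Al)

The general trend: IE₁ increases across a period and decreases down a group.
(A) N (period 2, group 15) vs O (period 2, group 16): the stated order contradicts the simple trend.
(B) Bi (period 6, group 15) vs Cs (period 6, group 1): the stated order agrees with the simple trend.
(C) Kr (period 4, group 18) vs Ba (period 6, group 2): the stated order agrees with the simple trend.
(D) Ar (period 3, group 18) vs Al (period 3, group 13): the stated order agrees with the simple trend.
The exception is (A): pairing an electron in O's 2p⁴ costs repulsion energy, so O ionizes more easily than half-filled N (2p³).

(A)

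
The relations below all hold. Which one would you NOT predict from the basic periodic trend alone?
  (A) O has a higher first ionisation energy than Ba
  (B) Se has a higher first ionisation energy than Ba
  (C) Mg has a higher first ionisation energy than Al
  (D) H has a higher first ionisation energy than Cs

(C)

The general trend: first ionisation energy increases across a period and decreases down a group.
(A) O (period 2, group 16) vs Ba (period 6, group 2): the stated order agrees with the simple trend.
(B) Se (period 4, group 16) vs Ba (period 6, group 2): the stated order agrees with the simple trend.
(C) Mg (period 3, group 2) vs Al (period 3, group 13): the stated order contradicts the simple trend.
(D) H (period 1, group 1) vs Cs (period 6, group 1): the stated order agrees with the simple trend.
The exception is (C): Al's single 3p electron is easier to remove than one from Mg's filled 3s².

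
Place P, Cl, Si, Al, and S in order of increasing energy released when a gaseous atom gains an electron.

Al, P, Si, S, Cl

Al is in period 3, group 13; Si is in period 3, group 14; P is in period 3, group 15; S is in period 3, group 16; Cl is in period 3, group 17.
Atoms with high Z_eff and room in the valence shell (especially the halogens) have the most exothermic electron affinities.
All lie in period 3; the across-period trend (electron affinity increases left to right) applies, with the exception below.
Note the exception: Si has a higher electron affinity than P, contrary to the simple trend — adding an electron to P's half-filled 3p³ is unfavourable, so Si (3p²) has the more exothermic EA.
Tabulated electron affinity (kJ/mol): Al 42, Si 134, P 72, S 200, Cl 349.
So from lowest to highest: Al < P < Si < S < Cl.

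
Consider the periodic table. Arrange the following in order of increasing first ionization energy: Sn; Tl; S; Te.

Tl, Sn, Te, S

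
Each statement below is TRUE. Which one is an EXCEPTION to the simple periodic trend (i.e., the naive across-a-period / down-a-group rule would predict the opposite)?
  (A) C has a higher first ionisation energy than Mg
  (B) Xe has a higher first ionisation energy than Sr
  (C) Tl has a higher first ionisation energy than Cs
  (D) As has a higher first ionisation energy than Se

(D)

The general trend: first ionisation energy increases across a period and decreases down a group.
(A) C (period 2, group 14) vs Mg (period 3, group 2): the stated order agrees with the simple trend.
(B) Xe (period 5, group 18) vs Sr (period 5, group 2): the stated order agrees with the simple trend.
(C) Tl (period 6, group 13) vs Cs (period 6, group 1): the stated order agrees with the simple trend.
(D) As (period 4, group 15) vs Se (period 4, group 16): the stated order contradicts the simple trend.
The exception is (D): Se (4p⁴) ionizes more easily than half-filled As (4p³).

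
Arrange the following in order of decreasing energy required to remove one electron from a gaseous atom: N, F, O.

F > N > O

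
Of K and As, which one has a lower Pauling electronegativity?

K

K is in period 4, group 1; As is in period 4, group 15.
Atoms toward the upper right of the periodic table pull bonding electrons most strongly.
All lie in period 4, so electronegativity increases left to right.
So K has the lower Pauling electronegativity (K < As).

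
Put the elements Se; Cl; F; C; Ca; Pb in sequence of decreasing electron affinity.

Atoms with high Z_eff and room in the valence shell (especially the halogens) have the most exothermic electron affinities.
Neither a single period nor a single group — weigh both effects.
Pb > Ca: the two effects oppose for this pair; the across-period effect wins (35 vs 2 kJ/mol).
C > Pb: C sits above Pb in group 14, so the down-group effect alone puts C higher.
Se > C: the two effects oppose for this pair; the across-period effect wins (195 vs 122 kJ/mol).
F > Se: relative to Se, both the across-period and down-group shifts push F's electron affinity up.
Cl > F: this pair runs against the simple trend — see the exception note.
Note the exception: Cl has a higher electron affinity than F, contrary to the simple trend — F's small 2p subshell makes the incoming electron feel strong e⁻–e⁻ repulsion, so Cl actually releases more energy on gaining an electron.
Tabulated electron affinity (kJ/mol): C 122, F 328, Cl 349, Ca 2, Se 195, Pb 35.
So from highest to lowest: Cl > F > Se > C > Pb > Ca.

Cl > F > Se > C > Pb > Ca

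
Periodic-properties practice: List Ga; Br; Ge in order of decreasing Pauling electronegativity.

Br > Ge > Ga

Ga is in period 4, group 13; Ge is in period 4, group 14; Br is in period 4, group 17.
Smaller atoms with higher effective nuclear charge are more electronegative.
All lie in period 4, so electronegativity increases left to right.
So from highest to lowest: Br > Ge > Ga.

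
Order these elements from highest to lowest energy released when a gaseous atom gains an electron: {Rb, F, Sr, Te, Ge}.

F, Te, Ge, Rb, Sr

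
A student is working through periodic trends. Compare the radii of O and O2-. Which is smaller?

Forming O2- adds 2 electrons to O. More electron–electron repulsion in the same shell, with unchanged nuclear charge, lets the cloud expand.
An anion is larger than its parent atom: O2- > O.

O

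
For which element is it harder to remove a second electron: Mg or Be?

After 1 electron has been removed, what remains? Mg⁺ still has 1 valence electron; Be⁺ still has 1 valence electron.
All are still removing valence electrons, so compare the +1 ions as you would atoms: IE_2 generally rises across a period (higher Z_eff) and falls down a group (larger shell), subject to the usual subshell exceptions.
Valence configurations: Mg⁺ [Ne]3s¹, Be⁺ [He]2s¹.
Tabulated IE_2 (kJ/mol): Mg 1451, Be 1757.
Putting it together, IE_2: Mg < Be.

Be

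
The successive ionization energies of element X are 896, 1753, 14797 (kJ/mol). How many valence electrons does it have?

2

Look for the largest jump between consecutive ionization energies: IE3/IE2 ≈ 8.4, far larger than any earlier ratio.
That jump marks the point where a core electron is being removed. So the atom has 2 valence electrons.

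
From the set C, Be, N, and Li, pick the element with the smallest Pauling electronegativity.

Li

Li is in period 2, group 1; Be is in period 2, group 2; C is in period 2, group 14; N is in period 2, group 15.
EN rises left→right (higher Z_eff, smaller atoms) and falls top→bottom (larger, more shielded atoms).
All lie in period 2, so electronegativity increases left to right.
The smallest Pauling electronegativity among these belongs to Li.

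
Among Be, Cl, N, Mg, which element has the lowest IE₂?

Mg

Consider each +1 ion: Be⁺ still has 1 valence electron; Cl⁺ still has 6 valence electrons; N⁺ still has 4 valence electrons; Mg⁺ still has 1 valence electron.
All are still removing valence electrons, so compare the +1 ions as you would atoms: IE_2 generally rises across a period (higher Z_eff) and falls down a group (larger shell), subject to the usual subshell exceptions.
Valence configurations: Be⁺ [He]2s¹, Cl⁺ [Ne]3s²3p⁴, N⁺ [He]2s²2p², Mg⁺ [Ne]3s¹.
Approximate IE_2 values (kJ/mol): Be 1757, Cl 2298, N 2856, Mg 1451.
Hence IE_2: Mg < Be < Cl < N.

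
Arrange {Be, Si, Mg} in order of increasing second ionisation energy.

The second ionization energy removes an electron from the +1 ion. For each element: Be⁺ still has 1 valence electron; Si⁺ still has 3 valence electrons; Mg⁺ still has 1 valence electron.
All are still removing valence electrons, so compare the +1 ions as you would atoms: IE_2 generally rises across a period (higher Z_eff) and falls down a group (larger shell), subject to the usual subshell exceptions.
Valence configurations: Be⁺ [He]2s¹, Si⁺ [Ne]3s²3p¹, Mg⁺ [Ne]3s¹.
Approximate IE_2 values (kJ/mol): Be 1757, Si 1577, Mg 1451.
Overall IE_2 order: Mg < Si < Be.

Mg, Si, Be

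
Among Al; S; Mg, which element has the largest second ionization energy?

S

After 1 electron has been removed, what remains? Al⁺ still has 2 valence electrons; S⁺ still has 5 valence electrons; Mg⁺ still has 1 valence electron.
All are still removing valence electrons, so compare the +1 ions as you would atoms: IE_2 generally rises across a period (higher Z_eff) and falls down a group (larger shell), subject to the usual subshell exceptions.
Valence configurations: Al⁺ [Ne]3s², S⁺ [Ne]3s²3p³, Mg⁺ [Ne]3s¹.
Tabulated IE_2 (kJ/mol): Al 1817, S 2252, Mg 1451.
Overall IE_2 order: Mg < Al < S.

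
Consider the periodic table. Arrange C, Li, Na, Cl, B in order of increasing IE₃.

The third ionization energy removes an electron from the +2 ion. For each element: C²⁺ still has 2 valence electrons; Li²⁺ is already 1 electron into the core; Na²⁺ is already 1 electron into the core; Cl²⁺ still has 5 valence electrons; B²⁺ still has 1 valence electron.
Breaking into a closed-shell core is much more expensive than removing a leftover valence electron — Na and Li have the largest IE_3 here.
Valence configurations: C²⁺ [He]2s², Cl²⁺ [Ne]3s²3p³, B²⁺ [He]2s¹.
Approximate IE_3 values (kJ/mol): C 4620, Li 11815, Na 6910, Cl 3822, B 3660.
Putting it together, IE_3: B < Cl < C < Na < Li.

B < Cl < C < Na < Li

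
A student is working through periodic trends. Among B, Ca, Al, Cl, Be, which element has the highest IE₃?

Be

The third ionization energy removes an electron from the +2 ion. For each element: B²⁺ still has 1 valence electron; Ca²⁺ is the bare [Ar] core; Al²⁺ still has 1 valence electron; Cl²⁺ still has 5 valence electrons; Be²⁺ is the bare [He] core.
Pulling an electron out of a noble-gas core costs far more than removing a remaining valence electron, so Ca and Be sit at the high end of IE_3.
Valence configurations: B²⁺ [He]2s¹, Al²⁺ [Ne]3s¹, Cl²⁺ [Ne]3s²3p³.
Approximate IE_3 values (kJ/mol): B 3660, Ca 4912, Al 2745, Cl 3822, Be 14849.
Putting it together, IE_3: Al < B < Cl < Ca < Be.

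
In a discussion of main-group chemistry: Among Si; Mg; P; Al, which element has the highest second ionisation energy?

The second ionization energy removes an electron from the +1 ion. For each element: Si⁺ still has 3 valence electrons; Mg⁺ still has 1 valence electron; P⁺ still has 4 valence electrons; Al⁺ still has 2 valence electrons.
All are still removing valence electrons, so compare the +1 ions as you would atoms: IE_2 generally rises across a period (higher Z_eff) and falls down a group (larger shell), subject to the usual subshell exceptions.
Valence configurations: Si⁺ [Ne]3s²3p¹, Mg⁺ [Ne]3s¹, P⁺ [Ne]3s²3p², Al⁺ [Ne]3s².
Si⁺ loses a lone 3p electron whereas Al⁺ must break into a filled 3s² pair, so IE_2(Al) > IE_2(Si) even though Si has the higher nuclear charge.
Approximate IE_2 values (kJ/mol): Si 1577, Mg 1451, P 1907, Al 1817.
So the second ionization energies run Mg < Si < Al < P.

P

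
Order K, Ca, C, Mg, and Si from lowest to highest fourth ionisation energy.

Si < K < C < Ca < Mg

IE_4 is the cost of taking one more electron from the +3 cation: K³⁺ is already 2 electrons into the core; Ca³⁺ is already 1 electron into the core; C³⁺ still has 1 valence electron; Mg³⁺ is already 1 electron into the core; Si³⁺ still has 1 valence electron.
Usually core removal costs more than valence removal, but here the competition is close: a tightly held n=2 valence electron can cost more to remove than an n=3 core electron, so the actual values have to decide it.
Valence configurations: C³⁺ [He]2s¹, Si³⁺ [Ne]3s¹.
Tabulated IE_4 (kJ/mol): K 5877, Ca 6491, C 6223, Mg 10543, Si 4356.
Overall IE_4 order: Si < K < C < Ca < Mg.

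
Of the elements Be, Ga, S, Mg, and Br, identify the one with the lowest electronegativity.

Mg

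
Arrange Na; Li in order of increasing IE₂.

Na < Li

The second ionization energy removes an electron from the +1 ion. For each element: Na⁺ is the bare [Ne] core; Li⁺ is the bare [He] core.
All of these are removing an electron from a noble-gas core or deeper; the smaller core (lower principal quantum number) is held far more tightly, and within a period the higher nuclear charge binds the same core more tightly.
The numbers (kJ/mol): Na 4562, Li 7298.
So the second ionization energies run Na < Li.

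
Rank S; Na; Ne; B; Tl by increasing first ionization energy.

B is in period 2, group 13; Ne is in period 2, group 18; Na is in period 3, group 1; S is in period 3, group 16; Tl is in period 6, group 13.
Removing the outermost electron gets harder across a period and easier down a group.
These span different periods and groups, so the two trends combine.
Tl > Na: period and group pull opposite ways; the across-period shift dominates (589 vs 496 kJ/mol).
B > Tl: they share group 13; the group trend gives B the larger value.
S > B: the two effects oppose for this pair; the across-period effect wins (1000 vs 801 kJ/mol).
Ne > S: both effects reinforce here, so Ne is clearly the higher of the two.
Approximate values (kJ/mol): B 801, Ne 2081, Na 496, S 1000, Tl 589.
So from lowest to highest: Na < Tl < B < S < Ne.

Na, Tl, B, S, Ne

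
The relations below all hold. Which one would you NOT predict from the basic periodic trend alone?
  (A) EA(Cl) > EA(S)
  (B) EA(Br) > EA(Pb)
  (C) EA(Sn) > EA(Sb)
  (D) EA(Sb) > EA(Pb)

(C)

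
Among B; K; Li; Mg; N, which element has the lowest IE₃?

B

Consider each +2 ion: B²⁺ still has 1 valence electron; K²⁺ is already 1 electron into the core; Li²⁺ is already 1 electron into the core; Mg²⁺ is the bare [Ne] core; N²⁺ still has 3 valence electrons.
Usually core removal costs more than valence removal, but here the competition is close: a tightly held n=2 valence electron can cost more to remove than an n=3 core electron, so the actual values have to decide it.
Valence configurations: B²⁺ [He]2s¹, N²⁺ [He]2s²2p¹.
The numbers (kJ/mol): B 3660, K 4420, Li 11815, Mg 7733, N 4578.
So the third ionization energies run B < K < N < Mg < Li.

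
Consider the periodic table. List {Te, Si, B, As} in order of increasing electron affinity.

B < As < Si < Te

B is in period 2, group 13; Si is in period 3, group 14; As is in period 4, group 15; Te is in period 5, group 16.
EA tends to increase across a period and decrease down a group, though the pattern is less regular than for IE or radius.
A diagonal step moves right (one effect) and down (the opposite effect) at once.
As > B: period and group pull opposite ways; the across-period shift dominates (78 vs 27 kJ/mol).
Si > As: the two effects oppose for this pair; the down-group effect wins (134 vs 78 kJ/mol).
Te > Si: the two effects oppose for this pair; the across-period effect wins (190 vs 134 kJ/mol).
Tabulated electron affinity (kJ/mol): B 27, Si 134, As 78, Te 190.
So from lowest to highest: B < As < Si < Te.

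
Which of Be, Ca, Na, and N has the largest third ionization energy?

Be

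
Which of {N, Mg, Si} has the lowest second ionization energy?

Mg

After 1 electron has been removed, what remains? N⁺ still has 4 valence electrons; Mg⁺ still has 1 valence electron; Si⁺ still has 3 valence electrons.
All are still removing valence electrons, so compare the +1 ions as you would atoms: IE_2 generally rises across a period (higher Z_eff) and falls down a group (larger shell), subject to the usual subshell exceptions.
Valence configurations: N⁺ [He]2s²2p², Mg⁺ [Ne]3s¹, Si⁺ [Ne]3s²3p¹.
The numbers (kJ/mol): N 2856, Mg 1451, Si 1577.
Putting it together, IE_2: Mg < Si < N.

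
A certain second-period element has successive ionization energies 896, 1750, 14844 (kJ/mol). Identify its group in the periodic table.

Group 2

Look for the largest jump between consecutive ionization energies: IE3/IE2 ≈ 8.5, far larger than any earlier ratio.
That jump marks the point where a core electron is being removed. So the atom has 2 valence electrons.
A main-group element with 2 valence electrons is in group 2.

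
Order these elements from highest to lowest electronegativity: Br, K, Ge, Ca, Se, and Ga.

Br, Se, Ge, Ga, Ca, K

EN rises left→right (higher Z_eff, smaller atoms) and falls top→bottom (larger, more shielded atoms).
All lie in period 4, so electronegativity increases left to right.
So from highest to lowest: Br > Se > Ge > Ga > Ca > K.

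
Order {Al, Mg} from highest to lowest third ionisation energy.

Mg > Al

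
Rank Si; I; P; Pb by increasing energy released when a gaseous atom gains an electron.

Pb < P < Si < I

Electron affinity generally becomes more exothermic across a period toward the halogens and less exothermic down a group.
These span different periods and groups, so the two trends combine.
P > Pb: both effects reinforce here, so P is clearly the higher of the two.
Si > P: this pair runs against the simple trend — see the exception note.
I > Si: the two effects oppose for this pair; the across-period effect wins (295 vs 134 kJ/mol).
Note the exception: Si has a higher electron affinity than P, contrary to the simple trend — adding an electron to P's half-filled 3p³ is unfavourable, so Si (3p²) has the more exothermic EA.
For reference (kJ/mol): Si 134, P 72, I 295, Pb 35.
So from lowest to highest: Pb < P < Si < I.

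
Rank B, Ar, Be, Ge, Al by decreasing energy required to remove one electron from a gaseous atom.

Ar > Be > B > Ge > Al

Be is in period 2, group 2; B is in period 2, group 13; Al is in period 3, group 13; Ar is in period 3, group 18; Ge is in period 4, group 14.
Removing the outermost electron gets harder across a period and easier down a group.
Here both period and group differ, so the two effects have to be weighed against each other.
Ge > Al: the two effects oppose for this pair; the across-period effect wins (762 vs 578 kJ/mol).
B > Ge: the two effects oppose for this pair; the down-group effect wins (801 vs 762 kJ/mol).
Be > B: this pair runs against the simple trend — see the exception note.
Ar > Be: period and group pull opposite ways; the across-period shift dominates (1521 vs 900 kJ/mol).
Note the exception: Be has a higher first ionization energy than B, contrary to the simple trend — removing B's lone 2p electron is easier than breaking Be's filled 2s².
Tabulated first ionization energy (kJ/mol): Be 900, B 801, Al 578, Ar 1521, Ge 762.
So from highest to lowest: Ar > Be > B > Ge > Al.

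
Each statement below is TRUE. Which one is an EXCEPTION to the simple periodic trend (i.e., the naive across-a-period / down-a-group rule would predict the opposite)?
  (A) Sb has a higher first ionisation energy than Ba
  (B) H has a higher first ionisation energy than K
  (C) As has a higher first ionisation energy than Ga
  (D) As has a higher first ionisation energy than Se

The general trend: first ionisation energy increases across a period and decreases down a group.
(A) Sb (period 5, group 15) vs Ba (period 6, group 2): the stated order agrees with the simple trend.
(B) H (period 1, group 1) vs K (period 4, group 1): the stated order agrees with the simple trend.
(C) As (period 4, group 15) vs Ga (period 4, group 13): the stated order agrees with the simple trend.
(D) As (period 4, group 15) vs Se (period 4, group 16): the stated order contradicts the simple trend.
The exception is (D): Se (4p⁴) ionizes more easily than half-filled As (4p³).

(D)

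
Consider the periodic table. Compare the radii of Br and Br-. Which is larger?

Br-

Forming Br- adds 1 electron to Br. More electron–electron repulsion in the same shell, with unchanged nuclear charge, lets the cloud expand.
An anion is larger than its parent atom: Br- > Br.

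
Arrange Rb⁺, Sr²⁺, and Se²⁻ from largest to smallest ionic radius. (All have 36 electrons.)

All of these have 36 electrons, so size is governed by nuclear charge alone: the more protons, the stronger the pull on the same electron cloud, and the smaller the ion.
Nuclear charges: Sr²⁺ (Z=38), Rb⁺ (Z=37), Se²⁻ (Z=34).
Largest to smallest: Se²⁻ > Rb⁺ > Sr²⁺.

Se²⁻ > Rb⁺ > Sr²⁺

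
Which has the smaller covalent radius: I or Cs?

I

I is in period 5, group 17; Cs is in period 6, group 1.
Atomic radius shrinks across a period as nuclear charge pulls the same shell inward, and grows down a group as new shells are added.
Here both period and group differ, so the two effects have to be weighed against each other.
Cs > I: both effects reinforce here, so Cs is clearly the larger of the two.
For reference (pm): I 133, Cs 232.
So I has the smaller covalent radius (I < Cs).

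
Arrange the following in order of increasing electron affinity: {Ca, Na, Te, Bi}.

Ca < Na < Bi < Te

Na is in period 3, group 1; Ca is in period 4, group 2; Te is in period 5, group 16; Bi is in period 6, group 15.
Adding an electron releases more energy for atoms nearer the top right (short of the noble gases).
Here both period and group differ, so the two effects have to be weighed against each other.
Na > Ca: period and group pull opposite ways; the down-group shift dominates (53 vs 2 kJ/mol).
Bi > Na: the two effects oppose for this pair; the across-period effect wins (91 vs 53 kJ/mol).
Te > Bi: relative to Bi, both the across-period and down-group shifts push Te's electron affinity up.
For reference (kJ/mol): Na 53, Ca 2, Te 190, Bi 91.
So from lowest to highest: Ca < Na < Bi < Te.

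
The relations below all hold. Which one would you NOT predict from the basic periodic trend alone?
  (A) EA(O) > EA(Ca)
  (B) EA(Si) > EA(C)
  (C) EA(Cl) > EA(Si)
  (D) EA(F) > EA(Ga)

(B)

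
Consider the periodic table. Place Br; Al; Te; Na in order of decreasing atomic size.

Na, Te, Al, Br

Na is in period 3, group 1; Al is in period 3, group 13; Br is in period 4, group 17; Te is in period 5, group 16.
Moving right in a period, electrons are added to the same shell under a stronger nuclear pull, so atoms get smaller; moving down, a new shell is opened and atoms get larger.
Here both period and group differ, so the two effects have to be weighed against each other.
Al > Br: period and group pull opposite ways; the across-period shift dominates (126 vs 114 pm).
Te > Al: period and group pull opposite ways; the down-group shift dominates (136 vs 126 pm).
Na > Te: the two effects oppose for this pair; the across-period effect wins (155 vs 136 pm).
Approximate values (pm): Na 155, Al 126, Br 114, Te 136.
So from largest to smallest: Na > Te > Al > Br.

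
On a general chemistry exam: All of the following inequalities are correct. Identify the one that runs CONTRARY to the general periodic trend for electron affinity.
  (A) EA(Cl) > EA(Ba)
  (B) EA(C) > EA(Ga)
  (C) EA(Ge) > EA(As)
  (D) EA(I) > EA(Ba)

The general trend: electron affinity increases across a period and decreases down a group.
(A) Cl (period 3, group 17) vs Ba (period 6, group 2): the stated order agrees with the simple trend.
(B) C (period 2, group 14) vs Ga (period 4, group 13): the stated order agrees with the simple trend.
(C) Ge (period 4, group 14) vs As (period 4, group 15): the stated order contradicts the simple trend.
(D) I (period 5, group 17) vs Ba (period 6, group 2): the stated order agrees with the simple trend.
The exception is (C): adding an electron to As's half-filled 4p³ is unfavourable, so Ge (4p²) has the more exothermic EA.

(C)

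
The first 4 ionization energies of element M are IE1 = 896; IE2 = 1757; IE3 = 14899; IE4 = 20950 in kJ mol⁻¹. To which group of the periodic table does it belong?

Look for the largest jump between consecutive ionization energies: IE3/IE2 ≈ 8.5, far larger than any earlier ratio.
That jump marks the point where a core electron is being removed. So the atom has 2 valence electrons.
A main-group element with 2 valence electrons is in group 2.

Group 2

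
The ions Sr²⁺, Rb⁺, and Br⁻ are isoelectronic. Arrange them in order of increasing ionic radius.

Sr²⁺ < Rb⁺ < Br⁻

All of these have 36 electrons, so size is governed by nuclear charge alone: the more protons, the stronger the pull on the same electron cloud, and the smaller the ion.
Nuclear charges: Sr²⁺ (Z=38), Rb⁺ (Z=37), Br⁻ (Z=35).
Smallest to largest: Sr²⁺ < Rb⁺ < Br⁻.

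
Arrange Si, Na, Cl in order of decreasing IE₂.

Na > Cl > Si

Consider each +1 ion: Si⁺ still has 3 valence electrons; Na⁺ is the bare [Ne] core; Cl⁺ still has 6 valence electrons.
Core electrons are held far more tightly than valence electrons, so Na tops the IE_2 order.
Valence configurations: Si⁺ [Ne]3s²3p¹, Cl⁺ [Ne]3s²3p⁴.
Approximate IE_2 values (kJ/mol): Si 1577, Na 4562, Cl 2298.
Overall IE_2 order: Si < Cl < Na.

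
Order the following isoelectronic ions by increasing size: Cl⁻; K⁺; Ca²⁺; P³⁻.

Ca²⁺, K⁺, Cl⁻, P³⁻

All of these have 18 electrons, so size is governed by nuclear charge alone: the more protons, the stronger the pull on the same electron cloud, and the smaller the ion.
Nuclear charges: Ca²⁺ (Z=20), K⁺ (Z=19), Cl⁻ (Z=17), P³⁻ (Z=15).
Smallest to largest: Ca²⁺ < K⁺ < Cl⁻ < P³⁻.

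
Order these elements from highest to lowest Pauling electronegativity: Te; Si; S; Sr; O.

Atoms toward the upper right of the periodic table pull bonding electrons most strongly.
Neither a single period nor a single group — weigh both effects.
Si > Sr: relative to Sr, both the across-period and down-group shifts push Si's electronegativity up.
Te > Si: period and group pull opposite ways; the across-period shift dominates (2.10 vs 1.90).
S > Te: S sits above Te in group 16, so the down-group effect alone puts S higher.
O > S: they share group 16; the group trend gives O the larger value.
Tabulated electronegativity (Pauling): O 3.44, Si 1.90, S 2.58, Sr 0.95, Te 2.10.
So from highest to lowest: O > S > Te > Si > Sr.

O > S > Te > Si > Sr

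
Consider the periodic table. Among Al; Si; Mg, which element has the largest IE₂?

Al

Consider each +1 ion: Al⁺ still has 2 valence electrons; Si⁺ still has 3 valence electrons; Mg⁺ still has 1 valence electron.
All are still removing valence electrons, so compare the +1 ions as you would atoms: IE_2 generally rises across a period (higher Z_eff) and falls down a group (larger shell), subject to the usual subshell exceptions.
Valence configurations: Al⁺ [Ne]3s², Si⁺ [Ne]3s²3p¹, Mg⁺ [Ne]3s¹.
Si⁺ loses a lone 3p electron whereas Al⁺ must break into a filled 3s² pair, so IE_2(Al) > IE_2(Si) even though Si has the higher nuclear charge.
The numbers (kJ/mol): Al 1817, Si 1577, Mg 1451.
Putting it together, IE_2: Mg < Si < Al.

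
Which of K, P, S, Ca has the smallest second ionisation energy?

IE_2 is the cost of taking one more electron from the +1 cation: K⁺ is the bare [Ar] core; P⁺ still has 4 valence electrons; S⁺ still has 5 valence electrons; Ca⁺ still has 1 valence electron.
Core electrons are held far more tightly than valence electrons, so K tops the IE_2 order.
Valence configurations: P⁺ [Ne]3s²3p², S⁺ [Ne]3s²3p³, Ca⁺ [Ar]4s¹.
Approximate IE_2 values (kJ/mol): K 3052, P 1907, S 2252, Ca 1145.
Putting it together, IE_2: Ca < P < S < K.

Ca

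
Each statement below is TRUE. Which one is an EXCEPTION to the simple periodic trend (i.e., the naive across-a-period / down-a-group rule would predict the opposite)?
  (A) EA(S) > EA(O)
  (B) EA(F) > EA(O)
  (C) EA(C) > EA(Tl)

(A)

The general trend: electron affinity increases across a period and decreases down a group.
(A) S (period 3, group 16) vs O (period 2, group 16): the stated order contradicts the simple trend.
(B) F (period 2, group 17) vs O (period 2, group 16): the stated order agrees with the simple trend.
(C) C (period 2, group 14) vs Tl (period 6, group 13): the stated order agrees with the simple trend.
The exception is (A): the compact 2p subshell of O repels the added electron more than S's larger 3p does.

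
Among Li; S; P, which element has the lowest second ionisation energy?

IE_2 is the cost of taking one more electron from the +1 cation: Li⁺ is the bare [He] core; S⁺ still has 5 valence electrons; P⁺ still has 4 valence electrons.
Core electrons are held far more tightly than valence electrons, so Li tops the IE_2 order.
Valence configurations: S⁺ [Ne]3s²3p³, P⁺ [Ne]3s²3p².
Approximate IE_2 values (kJ/mol): Li 7298, S 2252, P 1907.
Hence IE_2: P < S < Li.

P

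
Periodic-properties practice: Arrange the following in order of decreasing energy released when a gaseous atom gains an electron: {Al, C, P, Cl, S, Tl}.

Atoms with high Z_eff and room in the valence shell (especially the halogens) have the most exothermic electron affinities.
Here both period and group differ, so the two effects have to be weighed against each other.
Al > Tl: they share group 13; the group trend gives Al the larger value.
P > Al: P lies to the right of Al in period 3, so the across-period effect alone puts P higher.
C > P: the two effects oppose for this pair; the down-group effect wins (122 vs 72 kJ/mol).
S > C: the two effects oppose for this pair; the across-period effect wins (200 vs 122 kJ/mol).
Cl > S: Cl lies to the right of S in period 3, so the across-period effect alone puts Cl higher.
Approximate values (kJ/mol): C 122, Al 42, P 72, S 200, Cl 349, Tl 19.
So from highest to lowest: Cl > S > C > P > Al > Tl.

Cl, S, C, P, Al, Tl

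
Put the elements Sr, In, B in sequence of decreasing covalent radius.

Sr, In, B

Moving right in a period, electrons are added to the same shell under a stronger nuclear pull, so atoms get smaller; moving down, a new shell is opened and atoms get larger.
Here both period and group differ, so the two effects have to be weighed against each other.
In > B: In sits below B in group 13, so the down-group effect alone puts In larger.
Sr > In: both are in period 5; the period trend gives Sr the larger value.
Approximate values (pm): B 85, Sr 185, In 142.
So from largest to smallest: Sr > In > B.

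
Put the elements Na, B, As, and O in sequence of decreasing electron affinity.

O > As > Na > B

B is in period 2, group 13; O is in period 2, group 16; Na is in period 3, group 1; As is in period 4, group 15.
EA tends to increase across a period and decrease down a group, though the pattern is less regular than for IE or radius.
Here both period and group differ, so the two effects have to be weighed against each other.
Na > B: this pair runs against the simple trend — see the exception note.
As > Na: the two effects oppose for this pair; the across-period effect wins (78 vs 53 kJ/mol).
O > As: relative to As, both the across-period and down-group shifts push O's electron affinity up.
Note the exception: Na has a higher electron affinity than B, contrary to the simple trend — B's ns²np¹ configuration gives only a small electron affinity — the sparsely filled np subshell binds an added electron weakly.
Tabulated electron affinity (kJ/mol): B 27, O 141, Na 53, As 78.
So from highest to lowest: O > As > Na > B.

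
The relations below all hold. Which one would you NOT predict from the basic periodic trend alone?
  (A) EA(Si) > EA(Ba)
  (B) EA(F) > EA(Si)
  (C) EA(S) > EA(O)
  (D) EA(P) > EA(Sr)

(C)

The general trend: electron affinity increases across a period and decreases down a group.
(A) Si (period 3, group 14) vs Ba (period 6, group 2): the stated order agrees with the simple trend.
(B) F (period 2, group 17) vs Si (period 3, group 14): the stated order agrees with the simple trend.
(C) S (period 3, group 16) vs O (period 2, group 16): the stated order contradicts the simple trend.
(D) P (period 3, group 15) vs Sr (period 5, group 2): the stated order agrees with the simple trend.
The exception is (C): the compact 2p subshell of O repels the added electron more than S's larger 3p does.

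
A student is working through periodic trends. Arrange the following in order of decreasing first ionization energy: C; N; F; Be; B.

F > N > C > Be > B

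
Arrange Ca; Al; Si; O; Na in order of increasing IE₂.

IE_2 is the cost of taking one more electron from the +1 cation: Ca⁺ still has 1 valence electron; Al⁺ still has 2 valence electrons; Si⁺ still has 3 valence electrons; O⁺ still has 5 valence electrons; Na⁺ is the bare [Ne] core.
Core electrons are held far more tightly than valence electrons, so Na tops the IE_2 order.
Valence configurations: Ca⁺ [Ar]4s¹, Al⁺ [Ne]3s², Si⁺ [Ne]3s²3p¹, O⁺ [He]2s²2p³.
Si⁺ loses a lone 3p electron whereas Al⁺ must break into a filled 3s² pair, so IE_2(Al) > IE_2(Si) even though Si has the higher nuclear charge.
The numbers (kJ/mol): Ca 1145, Al 1817, Si 1577, O 3388, Na 4562.
Overall IE_2 order: Ca < Si < Al < O < Na.

Ca < Si < Al < O < Na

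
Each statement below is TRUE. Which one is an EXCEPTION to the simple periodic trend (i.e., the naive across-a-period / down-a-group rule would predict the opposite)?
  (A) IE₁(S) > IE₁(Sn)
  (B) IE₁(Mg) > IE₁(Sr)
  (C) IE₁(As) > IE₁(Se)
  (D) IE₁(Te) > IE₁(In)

(C)

The general trend: IE₁ increases across a period and decreases down a group.
(A) S (period 3, group 16) vs Sn (period 5, group 14): the stated order agrees with the simple trend.
(B) Mg (period 3, group 2) vs Sr (period 5, group 2): the stated order agrees with the simple trend.
(C) As (period 4, group 15) vs Se (period 4, group 16): the stated order contradicts the simple trend.
(D) Te (period 5, group 16) vs In (period 5, group 13): the stated order agrees with the simple trend.
The exception is (C): Se (4p⁴) ionizes more easily than half-filled As (4p³).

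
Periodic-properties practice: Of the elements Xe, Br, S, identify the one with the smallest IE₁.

S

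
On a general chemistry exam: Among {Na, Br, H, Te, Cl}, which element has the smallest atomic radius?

H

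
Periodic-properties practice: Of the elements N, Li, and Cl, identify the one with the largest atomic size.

Li is in period 2, group 1; N is in period 2, group 15; Cl is in period 3, group 17.
Across a period the added protons contract the valence shell; down a group each new principal shell makes the atom larger.
Neither a single period nor a single group — weigh both effects.
Cl > N: the two effects oppose for this pair; the down-group effect wins (99 vs 71 pm).
Li > Cl: period and group pull opposite ways; the across-period shift dominates (133 vs 99 pm).
For reference (pm): Li 133, N 71, Cl 99.
The largest atomic size among these belongs to Li.

Li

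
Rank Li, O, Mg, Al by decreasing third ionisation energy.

Li, Mg, O, Al

The third ionization energy removes an electron from the +2 ion. For each element: Li²⁺ is already 1 electron into the core; O²⁺ still has 4 valence electrons; Mg²⁺ is the bare [Ne] core; Al²⁺ still has 1 valence electron.
Core electrons are held far more tightly than valence electrons, so Mg and Li top the IE_3 order.
Valence configurations: O²⁺ [He]2s²2p², Al²⁺ [Ne]3s¹.
Tabulated IE_3 (kJ/mol): Li 11815, O 5300, Mg 7733, Al 2745.
Hence IE_3: Al < O < Mg < Li.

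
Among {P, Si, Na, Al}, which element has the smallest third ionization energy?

Al

IE_3 is the cost of taking one more electron from the +2 cation: P²⁺ still has 3 valence electrons; Si²⁺ still has 2 valence electrons; Na²⁺ is already 1 electron into the core; Al²⁺ still has 1 valence electron.
Core electrons are held far more tightly than valence electrons, so Na tops the IE_3 order.
Valence configurations: P²⁺ [Ne]3s²3p¹, Si²⁺ [Ne]3s², Al²⁺ [Ne]3s¹.
P²⁺ loses a lone 3p electron whereas Si²⁺ must break into a filled 3s² pair, so IE_3(Si) > IE_3(P) even though P has the higher nuclear charge.
Approximate IE_3 values (kJ/mol): P 2914, Si 3232, Na 6910, Al 2745.
Putting it together, IE_3: Al < P < Si < Na.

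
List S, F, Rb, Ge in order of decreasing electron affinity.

EA tends to increase across a period and decrease down a group, though the pattern is less regular than for IE or radius.
Neither a single period nor a single group — weigh both effects.
Ge > Rb: relative to Rb, both the across-period and down-group shifts push Ge's electron affinity up.
S > Ge: both effects reinforce here, so S is clearly the higher of the two.
F > S: relative to S, both the across-period and down-group shifts push F's electron affinity up.
Approximate values (kJ/mol): F 328, S 200, Ge 119, Rb 47.
So from highest to lowest: F > S > Ge > Rb.

F > S > Ge > Rb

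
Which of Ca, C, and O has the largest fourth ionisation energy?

The fourth ionization energy removes an electron from the +3 ion. For each element: Ca³⁺ is already 1 electron into the core; C³⁺ still has 1 valence electron; O³⁺ still has 3 valence electrons.
Usually core removal costs more than valence removal, but here the competition is close: a tightly held n=2 valence electron can cost more to remove than an n=3 core electron, so the actual values have to decide it.
Valence configurations: C³⁺ [He]2s¹, O³⁺ [He]2s²2p¹.
Tabulated IE_4 (kJ/mol): Ca 6491, C 6223, O 7469.
Overall IE_4 order: C < Ca < O.

O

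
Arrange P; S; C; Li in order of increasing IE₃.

P, S, C, Li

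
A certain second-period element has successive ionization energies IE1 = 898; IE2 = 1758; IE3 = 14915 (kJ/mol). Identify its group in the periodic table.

Group 2

Look for the largest jump between consecutive ionization energies: IE3/IE2 ≈ 8.5, far larger than any earlier ratio.
That jump marks the point where a core electron is being removed. So the atom has 2 valence electrons.
A main-group element with 2 valence electrons is in group 2.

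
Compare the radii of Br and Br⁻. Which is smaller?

Br

Forming Br⁻ adds 1 electron to Br. More electron–electron repulsion in the same shell, with unchanged nuclear charge, lets the cloud expand.
An anion is larger than its parent atom: Br⁻ > Br.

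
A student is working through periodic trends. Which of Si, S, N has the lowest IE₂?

Si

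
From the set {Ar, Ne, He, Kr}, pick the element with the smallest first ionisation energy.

Kr

He is in period 1, group 18; Ne is in period 2, group 18; Ar is in period 3, group 18; Kr is in period 4, group 18.
Across a period the outer electron is held more tightly (higher IE₁); down a group it sits in a higher shell, more shielded, and comes off more easily.
All are in group 18, so first ionization energy increases up the group.
The smallest first ionisation energy among these belongs to Kr.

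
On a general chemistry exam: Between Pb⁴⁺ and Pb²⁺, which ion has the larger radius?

Pb²⁺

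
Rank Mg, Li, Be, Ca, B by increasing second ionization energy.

Ca < Mg < Be < B < Li

The second ionization energy removes an electron from the +1 ion. For each element: Mg⁺ still has 1 valence electron; Li⁺ is the bare [He] core; Be⁺ still has 1 valence electron; Ca⁺ still has 1 valence electron; B⁺ still has 2 valence electrons.
Pulling an electron out of a noble-gas core costs far more than removing a remaining valence electron, so Li sits at the high end of IE_2.
Valence configurations: Mg⁺ [Ne]3s¹, Be⁺ [He]2s¹, Ca⁺ [Ar]4s¹, B⁺ [He]2s².
The numbers (kJ/mol): Mg 1451, Li 7298, Be 1757, Ca 1145, B 2427.
So the second ionization energies run Ca < Mg < Be < B < Li.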